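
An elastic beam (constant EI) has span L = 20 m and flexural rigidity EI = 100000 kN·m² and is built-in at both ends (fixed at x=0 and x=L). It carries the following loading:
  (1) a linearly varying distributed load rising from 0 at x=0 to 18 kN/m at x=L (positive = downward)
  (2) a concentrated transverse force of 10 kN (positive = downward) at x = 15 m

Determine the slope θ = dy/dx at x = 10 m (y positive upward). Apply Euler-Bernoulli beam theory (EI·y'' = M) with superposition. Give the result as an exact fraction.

θ(10) = -29/32000 rad

Load 1 — triangular load w₀=18 kN/m (0→w₀ over full span):
  θ_1 = -w₀(2x(L-x)(L-2x)(x+2L)+x²(L-x)²)/(120LEI) = -18·(2·10·(20-10)·(20-2·10)·(10+2·20)+10²·(20-10)²)/(120·20·100000) = -3/4000 rad
Load 2 — point force P=10 kN at a=15 m (b=L-a=5):
  θ_2 = -Pb²x(2aL-(3a+b)x)/(2L³EI)  [x≤a] = -10·5²·10·(2·15·20-(3·15+5)·10)/(2·20³·100000) = -1/6400 rad
Superposition: θ = Σ θ_i = -29/32000 rad ≈ -0.000906 rad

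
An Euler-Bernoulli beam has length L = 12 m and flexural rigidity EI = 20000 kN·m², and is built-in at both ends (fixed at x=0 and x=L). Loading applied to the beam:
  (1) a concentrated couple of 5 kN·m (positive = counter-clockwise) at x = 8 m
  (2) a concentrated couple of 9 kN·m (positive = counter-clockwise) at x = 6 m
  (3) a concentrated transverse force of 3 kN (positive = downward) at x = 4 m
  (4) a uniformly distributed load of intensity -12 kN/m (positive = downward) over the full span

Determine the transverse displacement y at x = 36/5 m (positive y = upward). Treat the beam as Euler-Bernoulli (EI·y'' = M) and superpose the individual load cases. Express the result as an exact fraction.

Load 1 — applied couple M₀=5 kN·m at a=8 m (b=L-a=4):
  y_1 = (R_Ax³/6 - M_Ax²/2)/EI  [x≤a] with R_A=5/9, M_A=5/3 = ((5/9)·(36/5)³/6 - (5/3)·(36/5)²/2)/20000 = -27/62500 m
Load 2 — applied couple M₀=9 kN·m at a=6 m (b=L-a=6):
  y_2 = (R_Ax³/6 - M_Ax²/2 - M₀(x-a)²/2)/EI  [x>a] with R_A=9/8, M_A=9/4 = ((9/8)·(36/5)³/6 - (9/4)·(36/5)²/2 - 9·((36/5)-6)²/2)/20000 = 81/312500 m
Load 3 — point force P=3 kN at a=4 m (b=L-a=8):
  y_3 = -Pa²(L-x)²(3bL-(3b+a)(L-x))/(6L³EI)  [x>a] = -3·4²·(12-(36/5))²·(3·8·12-(3·8+4)·(12-(36/5)))/(6·12³·20000) = -64/78125 m
Load 4 — uniform load w=-12 kN/m over full span:
  y_4 = -wx²(L-x)²/(24EI) = -(-12)·(36/5)²·(12-(36/5))²/(24·20000) = 11664/390625 m
Superposition: y = Σ y_i = 22553/781250 m ≈ 0.028868 m

y(36/5) = 22553/781250 m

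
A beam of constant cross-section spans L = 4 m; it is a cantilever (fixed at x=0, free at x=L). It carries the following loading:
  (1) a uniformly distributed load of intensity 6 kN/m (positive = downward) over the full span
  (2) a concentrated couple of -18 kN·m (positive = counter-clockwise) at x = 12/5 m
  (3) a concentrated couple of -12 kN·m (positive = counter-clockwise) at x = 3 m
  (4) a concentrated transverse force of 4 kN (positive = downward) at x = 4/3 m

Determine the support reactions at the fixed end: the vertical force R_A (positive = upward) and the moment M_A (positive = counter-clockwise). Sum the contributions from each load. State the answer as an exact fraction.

R_A = 28 kN, M_A = 250/3 kN·m

Load 1 — uniform load w=6 kN/m over full span:
  R_A = wL = 6·4 = 24 kN
  M_A = wL²/2 = 6·4²/2 = 48 kN·m
Load 2 — applied couple M₀=-18 kN·m at a=12/5 m (b=L-a=8/5):
  R_A = 0 kN
  M_A = -M₀ = -(-18) = 18 kN·m
Load 3 — applied couple M₀=-12 kN·m at a=3 m (b=L-a=1):
  R_A = 0 kN
  M_A = -M₀ = -(-12) = 12 kN·m
Load 4 — point force P=4 kN at a=4/3 m (b=L-a=8/3):
  R_A = P = 4 kN
  M_A = Pa = 4·(4/3) = 16/3 kN·m
Superposition: R_A = 28 kN, M_A = 250/3 kN·m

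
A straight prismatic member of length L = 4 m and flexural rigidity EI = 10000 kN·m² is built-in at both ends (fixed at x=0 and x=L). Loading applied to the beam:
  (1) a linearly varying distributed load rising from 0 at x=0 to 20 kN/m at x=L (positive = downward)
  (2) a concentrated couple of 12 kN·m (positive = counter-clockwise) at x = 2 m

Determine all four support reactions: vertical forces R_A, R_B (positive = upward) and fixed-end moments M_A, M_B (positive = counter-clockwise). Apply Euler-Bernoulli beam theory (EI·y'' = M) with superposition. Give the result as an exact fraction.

Load 1 — triangular load w₀=20 kN/m (0→w₀ over full span):
  R_A = 3w₀L/20 = 3·20·4/20 = 12 kN
  M_A = w₀L²/30 = 20·4²/30 = 32/3 kN·m
  R_B = 7w₀L/20 = 7·20·4/20 = 28 kN
  M_B = -w₀L²/20 = -20·4²/20 = -16 kN·m
Load 2 — applied couple M₀=12 kN·m at a=2 m (b=L-a=2):
  R_A = 6M₀ab/L³ = 6·12·2·2/4³ = 9/2 kN
  M_A = M₀b(2a-b)/L² = 12·2·(2·2-2)/4² = 3 kN·m
  R_B = -6M₀ab/L³ = -6·12·2·2/4³ = -9/2 kN
  M_B = M₀a(2b-a)/L² = 12·2·(2·2-2)/4² = 3 kN·m
Superposition: R_A = 33/2 kN, M_A = 41/3 kN·m, R_B = 47/2 kN, M_B = -13 kN·m

R_A = 33/2 kN, M_A = 41/3 kN·m, R_B = 47/2 kN, M_B = -13 kN·m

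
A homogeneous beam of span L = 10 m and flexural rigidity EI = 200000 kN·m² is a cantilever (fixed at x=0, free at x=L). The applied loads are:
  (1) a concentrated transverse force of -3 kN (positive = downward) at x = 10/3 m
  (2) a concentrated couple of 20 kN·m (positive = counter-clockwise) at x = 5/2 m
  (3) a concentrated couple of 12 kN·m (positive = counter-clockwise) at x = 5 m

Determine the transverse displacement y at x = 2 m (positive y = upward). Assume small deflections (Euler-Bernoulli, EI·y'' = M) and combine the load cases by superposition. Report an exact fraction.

y(2) = 1/2500 m

Load 1 — point force P=-3 kN at a=10/3 m (b=L-a=20/3):
  y_1 = -Px²(3a-x)/(6EI)  [x≤a] = -(-3)·2²·(3·(10/3)-2)/(6·200000) = 1/12500 m
Load 2 — applied couple M₀=20 kN·m at a=5/2 m (b=L-a=15/2):
  y_2 = M₀x²/(2EI)  [x≤a] = 20·2²/(2·200000) = 1/5000 m
Load 3 — applied couple M₀=12 kN·m at a=5 m (b=L-a=5):
  y_3 = M₀x²/(2EI)  [x≤a] = 12·2²/(2·200000) = 3/25000 m
Superposition: y = Σ y_i = 1/2500 m ≈ 0.000400 m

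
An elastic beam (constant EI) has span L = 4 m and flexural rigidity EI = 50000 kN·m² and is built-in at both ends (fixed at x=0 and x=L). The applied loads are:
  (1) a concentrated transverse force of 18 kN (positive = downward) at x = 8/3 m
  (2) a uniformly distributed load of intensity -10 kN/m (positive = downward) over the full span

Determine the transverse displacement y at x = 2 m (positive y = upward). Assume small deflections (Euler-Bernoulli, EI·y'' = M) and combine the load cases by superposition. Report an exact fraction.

Load 1 — point force P=18 kN at a=8/3 m (b=L-a=4/3):
  y_1 = -Pb²x²(3aL-(3a+b)x)/(6L³EI)  [x≤a] = -18·(4/3)²·2²·(3·(8/3)·4-(3·(8/3)+(4/3))·2)/(6·4³·50000) = -1/11250 m
Load 2 — uniform load w=-10 kN/m over full span:
  y_2 = -wx²(L-x)²/(24EI) = -(-10)·2²·(4-2)²/(24·50000) = 1/7500 m
Superposition: y = Σ y_i = 1/22500 m ≈ 0.000044 m

y(2) = 1/22500 m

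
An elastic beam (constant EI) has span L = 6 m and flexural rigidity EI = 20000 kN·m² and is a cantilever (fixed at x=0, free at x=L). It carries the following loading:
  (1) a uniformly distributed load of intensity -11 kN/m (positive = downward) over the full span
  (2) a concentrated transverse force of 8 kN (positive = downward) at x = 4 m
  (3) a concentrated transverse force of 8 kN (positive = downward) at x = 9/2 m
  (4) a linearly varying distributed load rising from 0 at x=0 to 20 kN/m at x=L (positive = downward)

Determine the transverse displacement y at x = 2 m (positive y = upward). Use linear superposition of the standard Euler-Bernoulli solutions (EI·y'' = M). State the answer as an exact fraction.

y(2) = -901/90000 m

Load 1 — uniform load w=-11 kN/m over full span:
  y_1 = -wx²(x²-4Lx+6L²)/(24EI) = -(-11)·2²·(2²-4·6·2+6·6²)/(24·20000) = 473/30000 m
Load 2 — point force P=8 kN at a=4 m (b=L-a=2):
  y_2 = -Px²(3a-x)/(6EI)  [x≤a] = -8·2²·(3·4-2)/(6·20000) = -1/375 m
Load 3 — point force P=8 kN at a=9/2 m (b=L-a=3/2):
  y_3 = -Px²(3a-x)/(6EI)  [x≤a] = -8·2²·(3·(9/2)-2)/(6·20000) = -23/7500 m
Load 4 — triangular load w₀=20 kN/m (0→w₀ over full span):
  y_4 = (w₀Lx³/12-w₀L²x²/6-w₀x⁵/(120L))/EI = (20·6·2³/12-20·6²·2²/6-20·2⁵/(120·6))/20000 = -451/22500 m
Superposition: y = Σ y_i = -901/90000 m ≈ -0.010011 m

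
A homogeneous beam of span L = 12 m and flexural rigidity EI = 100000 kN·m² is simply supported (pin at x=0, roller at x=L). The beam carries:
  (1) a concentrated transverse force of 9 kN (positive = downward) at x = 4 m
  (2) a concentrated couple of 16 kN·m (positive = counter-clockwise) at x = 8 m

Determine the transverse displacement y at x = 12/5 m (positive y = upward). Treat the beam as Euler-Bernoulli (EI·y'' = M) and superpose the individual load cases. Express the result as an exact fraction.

y(12/5) = -884/390625 m

Load 1 — point force P=9 kN at a=4 m (b=L-a=8):
  y_1 = -Pbx(L²-b²-x²)/(6LEI)  [x≤a] = -9·8·(12/5)·(12²-8²-(12/5)²)/(6·12·100000) = -696/390625 m
Load 2 — applied couple M₀=16 kN·m at a=8 m (b=L-a=4):
  y_2 = (M₀x³/(6L)+C₁x)/EI  [x≤a] with C₁=M₀(3b²-L²)/(6L)=-64/3 = (16·(12/5)³/(6·12)+(-64/3)·(12/5))/100000 = -188/390625 m
Superposition: y = Σ y_i = -884/390625 m ≈ -0.002263 m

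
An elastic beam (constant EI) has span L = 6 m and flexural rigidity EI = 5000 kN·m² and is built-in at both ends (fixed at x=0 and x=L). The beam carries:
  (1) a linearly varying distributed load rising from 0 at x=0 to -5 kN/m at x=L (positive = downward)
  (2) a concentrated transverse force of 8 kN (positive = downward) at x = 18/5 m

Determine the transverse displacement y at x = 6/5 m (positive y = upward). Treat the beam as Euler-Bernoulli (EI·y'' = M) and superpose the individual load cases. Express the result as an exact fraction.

y(6/5) = 1044/9765625 m

Load 1 — triangular load w₀=-5 kN/m (0→w₀ over full span):
  y_1 = -w₀x²(L-x)²(x+2L)/(120LEI) = -(-5)·(6/5)²·(6-(6/5))²·((6/5)+2·6)/(120·6·5000) = 1188/1953125 m
Load 2 — point force P=8 kN at a=18/5 m (b=L-a=12/5):
  y_2 = -Pb²x²(3aL-(3a+b)x)/(6L³EI)  [x≤a] = -8·(12/5)²·(6/5)²·(3·(18/5)·6-(3·(18/5)+(12/5))·(6/5))/(6·6³·5000) = -4896/9765625 m
Superposition: y = Σ y_i = 1044/9765625 m ≈ 0.000107 m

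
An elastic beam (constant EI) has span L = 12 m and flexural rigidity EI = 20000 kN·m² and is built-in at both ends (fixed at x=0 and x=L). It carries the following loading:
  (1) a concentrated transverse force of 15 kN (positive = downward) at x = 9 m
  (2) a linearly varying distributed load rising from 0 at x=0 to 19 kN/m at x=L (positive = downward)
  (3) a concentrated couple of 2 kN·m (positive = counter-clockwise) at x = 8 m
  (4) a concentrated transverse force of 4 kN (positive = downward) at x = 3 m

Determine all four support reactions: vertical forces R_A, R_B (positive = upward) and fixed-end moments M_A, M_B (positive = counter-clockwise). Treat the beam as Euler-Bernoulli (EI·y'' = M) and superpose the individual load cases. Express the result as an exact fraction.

Load 1 — point force P=15 kN at a=9 m (b=L-a=3):
  R_A = Pb²(3a+b)/L³ = 15·3²·(3·9+3)/12³ = 75/32 kN
  M_A = Pab²/L² = 15·9·3²/12² = 135/16 kN·m
  R_B = Pa²(a+3b)/L³ = 15·9²·(9+3·3)/12³ = 405/32 kN
  M_B = -Pa²b/L² = -15·9²·3/12² = -405/16 kN·m
Load 2 — triangular load w₀=19 kN/m (0→w₀ over full span):
  R_A = 3w₀L/20 = 3·19·12/20 = 171/5 kN
  M_A = w₀L²/30 = 19·12²/30 = 456/5 kN·m
  R_B = 7w₀L/20 = 7·19·12/20 = 399/5 kN
  M_B = -w₀L²/20 = -19·12²/20 = -684/5 kN·m
Load 3 — applied couple M₀=2 kN·m at a=8 m (b=L-a=4):
  R_A = 6M₀ab/L³ = 6·2·8·4/12³ = 2/9 kN
  M_A = M₀b(2a-b)/L² = 2·4·(2·8-4)/12² = 2/3 kN·m
  R_B = -6M₀ab/L³ = -6·2·8·4/12³ = -2/9 kN
  M_B = M₀a(2b-a)/L² = 2·8·(2·4-8)/12² = 0 kN·m
Load 4 — point force P=4 kN at a=3 m (b=L-a=9):
  R_A = Pb²(3a+b)/L³ = 4·9²·(3·3+9)/12³ = 27/8 kN
  M_A = Pab²/L² = 4·3·9²/12² = 27/4 kN·m
  R_B = Pa²(a+3b)/L³ = 4·3²·(3+3·9)/12³ = 5/8 kN
  M_B = -Pa²b/L² = -4·3²·9/12² = -9/4 kN·m
Superposition: R_A = 57803/1440 kN, M_A = 25693/240 kN·m, R_B = 133717/1440 kN, M_B = -13149/80 kN·m

R_A = 57803/1440 kN, M_A = 25693/240 kN·m, R_B = 133717/1440 kN, M_B = -13149/80 kN·m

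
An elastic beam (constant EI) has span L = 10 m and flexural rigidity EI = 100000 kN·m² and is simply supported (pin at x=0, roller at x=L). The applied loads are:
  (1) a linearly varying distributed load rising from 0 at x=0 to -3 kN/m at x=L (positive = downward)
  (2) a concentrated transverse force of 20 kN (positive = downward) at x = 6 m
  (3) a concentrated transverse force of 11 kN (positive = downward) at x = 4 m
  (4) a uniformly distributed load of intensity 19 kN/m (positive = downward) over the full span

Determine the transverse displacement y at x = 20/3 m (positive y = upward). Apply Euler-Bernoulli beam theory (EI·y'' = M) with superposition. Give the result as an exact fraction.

Load 1 — triangular load w₀=-3 kN/m (0→w₀ over full span):
  y_1 = -w₀x(7L⁴-10L²x²+3x⁴)/(360LEI) = -(-3)·(20/3)·(7·10⁴-10·10²·(20/3)²+3·(20/3)⁴)/(360·10·100000) = 17/9720 m
Load 2 — point force P=20 kN at a=6 m (b=L-a=4):
  y_2 = -Pa(L-x)(2Lx-a²-x²)/(6LEI)  [x>a] = -20·6·(10-(20/3))·(2·10·(20/3)-6²-(20/3)²)/(6·10·100000) = -119/33750 m
Load 3 — point force P=11 kN at a=4 m (b=L-a=6):
  y_3 = -Pa(L-x)(2Lx-a²-x²)/(6LEI)  [x>a] = -11·4·(10-(20/3))·(2·10·(20/3)-4²-(20/3)²)/(6·10·100000) = -451/253125 m
Load 4 — uniform load w=19 kN/m over full span:
  y_4 = -wx(L³-2Lx²+x³)/(24EI) = -19·(20/3)·(10³-2·10·(20/3)²+(20/3)³)/(24·100000) = -209/9720 m
Superposition: y = Σ y_i = -4229/168750 m ≈ -0.025061 m

y(20/3) = -4229/168750 m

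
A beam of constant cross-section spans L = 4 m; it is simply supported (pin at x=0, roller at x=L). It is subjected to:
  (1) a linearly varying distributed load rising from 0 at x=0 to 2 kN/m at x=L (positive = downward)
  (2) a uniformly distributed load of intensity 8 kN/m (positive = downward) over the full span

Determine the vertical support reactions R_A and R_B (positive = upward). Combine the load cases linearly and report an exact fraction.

Load 1 — triangular load w₀=2 kN/m (0→w₀ over full span):
  R_A = w₀L/6 = 2·4/6 = 4/3 kN
  R_B = w₀L/3 = 2·4/3 = 8/3 kN
Load 2 — uniform load w=8 kN/m over full span:
  R_A = wL/2 = 8·4/2 = 16 kN
  R_B = wL/2 = 8·4/2 = 16 kN
Superposition: R_A = 52/3 kN, R_B = 56/3 kN

R_A = 52/3 kN, R_B = 56/3 kN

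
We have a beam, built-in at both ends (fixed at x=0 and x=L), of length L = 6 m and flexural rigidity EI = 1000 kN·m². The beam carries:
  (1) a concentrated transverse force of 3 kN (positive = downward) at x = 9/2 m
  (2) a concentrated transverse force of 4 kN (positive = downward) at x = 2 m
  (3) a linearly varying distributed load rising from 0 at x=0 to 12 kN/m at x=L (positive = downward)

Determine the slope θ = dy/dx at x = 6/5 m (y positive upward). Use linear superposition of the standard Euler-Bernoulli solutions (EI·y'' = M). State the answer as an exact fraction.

θ(6/5) = -187277/15000000 rad

Load 1 — point force P=3 kN at a=9/2 m (b=L-a=3/2):
  θ_1 = -Pb²x(2aL-(3a+b)x)/(2L³EI)  [x≤a] = -3·(3/2)²·(6/5)·(2·(9/2)·6-(3·(9/2)+(3/2))·(6/5))/(2·6³·1000) = -27/40000 rad
Load 2 — point force P=4 kN at a=2 m (b=L-a=4):
  θ_2 = -Pb²x(2aL-(3a+b)x)/(2L³EI)  [x≤a] = -4·4²·(6/5)·(2·2·6-(3·2+4)·(6/5))/(2·6³·1000) = -4/1875 rad
Load 3 — triangular load w₀=12 kN/m (0→w₀ over full span):
  θ_3 = -w₀(2x(L-x)(L-2x)(x+2L)+x²(L-x)²)/(120LEI) = -12·(2·(6/5)·(6-(6/5))·(6-2·(6/5))·((6/5)+2·6)+(6/5)²·(6-(6/5))²)/(120·6·1000) = -756/78125 rad
Superposition: θ = Σ θ_i = -187277/15000000 rad ≈ -0.012485 rad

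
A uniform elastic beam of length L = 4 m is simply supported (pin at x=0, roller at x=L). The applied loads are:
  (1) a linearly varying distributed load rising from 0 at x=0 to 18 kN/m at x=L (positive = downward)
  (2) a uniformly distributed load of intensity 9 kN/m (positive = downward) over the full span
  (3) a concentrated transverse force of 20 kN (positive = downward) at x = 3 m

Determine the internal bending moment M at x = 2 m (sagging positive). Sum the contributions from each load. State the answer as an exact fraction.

Load 1 — triangular load w₀=18 kN/m (0→w₀ over full span):
  M_1 = w₀Lx/6 - w₀x³/(6L) = 18·4·2/6 - 18·2³/(6·4) = 18 kN·m
Load 2 — uniform load w=9 kN/m over full span:
  M_2 = wx(L-x)/2 = 9·2·(4-2)/2 = 18 kN·m
Load 3 — point force P=20 kN at a=3 m (b=L-a=1):
  M_3 = Pbx/L  [x≤a] = 20·1·2/4 = 10 kN·m
Superposition: M = Σ M_i = 46 kN·m ≈ 46.000000 kN·m

M(2) = 46 kN·m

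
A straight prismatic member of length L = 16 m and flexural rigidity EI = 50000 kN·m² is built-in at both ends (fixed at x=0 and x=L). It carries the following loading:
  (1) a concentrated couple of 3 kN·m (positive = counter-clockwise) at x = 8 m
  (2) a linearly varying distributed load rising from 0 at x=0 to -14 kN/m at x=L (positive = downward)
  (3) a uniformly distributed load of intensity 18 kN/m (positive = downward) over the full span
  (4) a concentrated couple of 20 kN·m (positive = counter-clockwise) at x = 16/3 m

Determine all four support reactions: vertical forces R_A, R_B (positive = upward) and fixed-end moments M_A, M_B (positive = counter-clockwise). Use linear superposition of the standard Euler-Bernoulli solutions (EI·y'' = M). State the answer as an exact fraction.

Load 1 — applied couple M₀=3 kN·m at a=8 m (b=L-a=8):
  R_A = 6M₀ab/L³ = 6·3·8·8/16³ = 9/32 kN
  M_A = M₀b(2a-b)/L² = 3·8·(2·8-8)/16² = 3/4 kN·m
  R_B = -6M₀ab/L³ = -6·3·8·8/16³ = -9/32 kN
  M_B = M₀a(2b-a)/L² = 3·8·(2·8-8)/16² = 3/4 kN·m
Load 2 — triangular load w₀=-14 kN/m (0→w₀ over full span):
  R_A = 3w₀L/20 = 3·(-14)·16/20 = -168/5 kN
  M_A = w₀L²/30 = (-14)·16²/30 = -1792/15 kN·m
  R_B = 7w₀L/20 = 7·(-14)·16/20 = -392/5 kN
  M_B = -w₀L²/20 = -(-14)·16²/20 = 896/5 kN·m
Load 3 — uniform load w=18 kN/m over full span:
  R_A = wL/2 = 18·16/2 = 144 kN
  M_A = wL²/12 = 18·16²/12 = 384 kN·m
  R_B = wL/2 = 18·16/2 = 144 kN
  M_B = -wL²/12 = -18·16²/12 = -384 kN·m
Load 4 — applied couple M₀=20 kN·m at a=16/3 m (b=L-a=32/3):
  R_A = 6M₀ab/L³ = 6·20·(16/3)·(32/3)/16³ = 5/3 kN
  M_A = M₀b(2a-b)/L² = 20·(32/3)·(2·(16/3)-(32/3))/16² = 0 kN·m
  R_B = -6M₀ab/L³ = -6·20·(16/3)·(32/3)/16³ = -5/3 kN
  M_B = M₀a(2b-a)/L² = 20·(16/3)·(2·(32/3)-(16/3))/16² = 20/3 kN·m
Superposition: R_A = 53927/480 kN, M_A = 15917/60 kN·m, R_B = 30553/480 kN, M_B = -11843/60 kN·m

R_A = 53927/480 kN, M_A = 15917/60 kN·m, R_B = 30553/480 kN, M_B = -11843/60 kN·m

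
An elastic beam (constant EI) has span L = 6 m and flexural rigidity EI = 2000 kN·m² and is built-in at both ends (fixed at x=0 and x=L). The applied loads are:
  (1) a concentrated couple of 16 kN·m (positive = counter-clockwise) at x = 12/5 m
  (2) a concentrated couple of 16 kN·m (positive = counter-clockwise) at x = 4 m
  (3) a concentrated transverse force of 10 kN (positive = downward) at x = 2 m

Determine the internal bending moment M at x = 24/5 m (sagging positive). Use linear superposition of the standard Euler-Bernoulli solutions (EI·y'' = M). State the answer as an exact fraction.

Load 1 — applied couple M₀=16 kN·m at a=12/5 m (b=L-a=18/5):
  M_1 = R_Ax - M_A - M₀  [x>a] with R_A=96/25, M_A=48/25 = (96/25)·(24/5) - (48/25) - 16 = 64/125 kN·m
Load 2 — applied couple M₀=16 kN·m at a=4 m (b=L-a=2):
  M_2 = R_Ax - M_A - M₀  [x>a] with R_A=32/9, M_A=16/3 = (32/9)·(24/5) - (16/3) - 16 = -64/15 kN·m
Load 3 — point force P=10 kN at a=2 m (b=L-a=4):
  M_3 = Pa²(a+3b)(L-x)/L³ - Pa²b/L²  [x>a] = 10·2²·(2+3·4)·(6-(24/5))/6³ - 10·2²·4/6² = -4/3 kN·m
Superposition: M = Σ M_i = -636/125 kN·m ≈ -5.088000 kN·m

M(24/5) = -636/125 kN·m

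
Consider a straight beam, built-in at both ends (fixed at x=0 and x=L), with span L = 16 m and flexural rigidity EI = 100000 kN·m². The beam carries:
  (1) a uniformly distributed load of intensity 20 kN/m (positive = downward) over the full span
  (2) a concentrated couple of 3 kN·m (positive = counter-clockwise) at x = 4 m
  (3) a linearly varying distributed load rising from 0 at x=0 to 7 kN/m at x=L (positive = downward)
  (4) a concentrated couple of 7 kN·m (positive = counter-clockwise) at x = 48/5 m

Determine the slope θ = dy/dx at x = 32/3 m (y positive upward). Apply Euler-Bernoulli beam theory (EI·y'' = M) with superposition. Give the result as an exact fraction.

Load 1 — uniform load w=20 kN/m over full span:
  θ_1 = -wx(L-x)(L-2x)/(12EI) = -20·(32/3)·(16-(32/3))·(16-2·(32/3))/(12·100000) = 256/50625 rad
Load 2 — applied couple M₀=3 kN·m at a=4 m (b=L-a=12):
  θ_2 = (R_Ax²/2 - M_Ax - M₀(x-a))/EI  [x>a] with R_A=27/128, M_A=-9/16 = ((27/128)·(32/3)²/2 - (-9/16)·(32/3) - 3·((32/3)-4))/100000 = -1/50000 rad
Load 3 — triangular load w₀=7 kN/m (0→w₀ over full span):
  θ_3 = -w₀(2x(L-x)(L-2x)(x+2L)+x²(L-x)²)/(120LEI) = -7·(2·(32/3)·(16-(32/3))·(16-2·(32/3))·((32/3)+2·16)+(32/3)²·(16-(32/3))²)/(120·16·100000) = 3136/3796875 rad
Load 4 — applied couple M₀=7 kN·m at a=48/5 m (b=L-a=32/5):
  θ_4 = (R_Ax²/2 - M_Ax - M₀(x-a))/EI  [x>a] with R_A=63/100, M_A=56/25 = ((63/100)·(32/3)²/2 - (56/25)·(32/3) - 7·((32/3)-(48/5)))/100000 = 7/156250 rad
Superposition: θ = Σ θ_i = 1794413/303750000 rad ≈ 0.005908 rad

θ(32/3) = 1794413/303750000 rad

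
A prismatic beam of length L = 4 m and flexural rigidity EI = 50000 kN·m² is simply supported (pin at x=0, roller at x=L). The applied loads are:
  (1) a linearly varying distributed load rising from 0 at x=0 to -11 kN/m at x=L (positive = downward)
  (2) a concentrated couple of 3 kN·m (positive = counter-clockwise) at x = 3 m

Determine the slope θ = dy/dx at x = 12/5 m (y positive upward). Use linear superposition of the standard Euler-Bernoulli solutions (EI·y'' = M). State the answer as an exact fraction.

θ(12/5) = -139253/2250000000 rad

Load 1 — triangular load w₀=-11 kN/m (0→w₀ over full span):
  θ_1 = -w₀(7L⁴-30L²x²+15x⁴)/(360LEI) = -(-11)·(7·4⁴-30·4²·(12/5)²+15·(12/5)⁴)/(360·4·50000) = -1276/17578125 rad
Load 2 — applied couple M₀=3 kN·m at a=3 m (b=L-a=1):
  θ_2 = (M₀x²/(2L)+C₁)/EI  [x≤a] with C₁=M₀(3b²-L²)/(6L)=-13/8 = (3·(12/5)²/(2·4)+(-13/8))/50000 = 107/10000000 rad
Superposition: θ = Σ θ_i = -139253/2250000000 rad ≈ -0.000062 rad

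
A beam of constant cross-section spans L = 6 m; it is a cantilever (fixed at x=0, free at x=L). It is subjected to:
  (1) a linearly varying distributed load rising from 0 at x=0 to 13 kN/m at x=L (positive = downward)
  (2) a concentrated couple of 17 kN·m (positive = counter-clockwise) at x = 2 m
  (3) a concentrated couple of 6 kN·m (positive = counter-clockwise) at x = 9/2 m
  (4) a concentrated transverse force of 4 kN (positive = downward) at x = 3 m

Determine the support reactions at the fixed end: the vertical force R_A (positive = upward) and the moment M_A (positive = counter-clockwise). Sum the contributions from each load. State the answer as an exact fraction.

Load 1 — triangular load w₀=13 kN/m (0→w₀ over full span):
  R_A = w₀L/2 = 13·6/2 = 39 kN
  M_A = w₀L²/3 = 13·6²/3 = 156 kN·m
Load 2 — applied couple M₀=17 kN·m at a=2 m (b=L-a=4):
  R_A = 0 kN
  M_A = -M₀ = -17 kN·m
Load 3 — applied couple M₀=6 kN·m at a=9/2 m (b=L-a=3/2):
  R_A = 0 kN
  M_A = -M₀ = -6 kN·m
Load 4 — point force P=4 kN at a=3 m (b=L-a=3):
  R_A = P = 4 kN
  M_A = Pa = 4·3 = 12 kN·m
Superposition: R_A = 43 kN, M_A = 145 kN·m

R_A = 43 kN, M_A = 145 kN·m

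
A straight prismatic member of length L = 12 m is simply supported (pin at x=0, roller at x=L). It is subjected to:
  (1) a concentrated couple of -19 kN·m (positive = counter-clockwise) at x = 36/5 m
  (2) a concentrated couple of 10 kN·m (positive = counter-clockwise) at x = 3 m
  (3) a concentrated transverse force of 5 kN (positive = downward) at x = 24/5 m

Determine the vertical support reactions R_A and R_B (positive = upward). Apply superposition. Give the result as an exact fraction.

Load 1 — applied couple M₀=-19 kN·m at a=36/5 m (b=L-a=24/5):
  R_A = M₀/L = (-19)/12 = -19/12 kN
  R_B = -M₀/L = -(-19)/12 = 19/12 kN
Load 2 — applied couple M₀=10 kN·m at a=3 m (b=L-a=9):
  R_A = M₀/L = 10/12 = 5/6 kN
  R_B = -M₀/L = -10/12 = -5/6 kN
Load 3 — point force P=5 kN at a=24/5 m (b=L-a=36/5):
  R_A = Pb/L = 5·(36/5)/12 = 3 kN
  R_B = Pa/L = 5·(24/5)/12 = 2 kN
Superposition: R_A = 9/4 kN, R_B = 11/4 kN

R_A = 9/4 kN, R_B = 11/4 kN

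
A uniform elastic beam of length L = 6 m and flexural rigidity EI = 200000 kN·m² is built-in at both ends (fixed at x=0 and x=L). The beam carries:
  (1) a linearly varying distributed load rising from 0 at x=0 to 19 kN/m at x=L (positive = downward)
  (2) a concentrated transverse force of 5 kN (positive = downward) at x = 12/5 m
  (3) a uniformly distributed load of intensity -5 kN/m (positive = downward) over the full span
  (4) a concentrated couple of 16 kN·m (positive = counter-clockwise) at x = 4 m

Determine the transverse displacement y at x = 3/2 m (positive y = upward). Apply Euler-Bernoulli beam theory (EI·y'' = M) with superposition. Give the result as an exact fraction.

y(3/2) = -35269/512000000 m

Load 1 — triangular load w₀=19 kN/m (0→w₀ over full span):
  y_1 = -w₀x²(L-x)²(x+2L)/(120LEI) = -19·(3/2)²·(6-(3/2))²·((3/2)+2·6)/(120·6·200000) = -41553/512000000 m
Load 2 — point force P=5 kN at a=12/5 m (b=L-a=18/5):
  y_2 = -Pb²x²(3aL-(3a+b)x)/(6L³EI)  [x≤a] = -5·(18/5)²·(3/2)²·(3·(12/5)·6-(3·(12/5)+(18/5))·(3/2))/(6·6³·200000) = -243/16000000 m
Load 3 — uniform load w=-5 kN/m over full span:
  y_3 = -wx²(L-x)²/(24EI) = -(-5)·(3/2)²·(6-(3/2))²/(24·200000) = 243/5120000 m
Load 4 — applied couple M₀=16 kN·m at a=4 m (b=L-a=2):
  y_4 = (R_Ax³/6 - M_Ax²/2)/EI  [x≤a] with R_A=32/9, M_A=16/3 = ((32/9)·(3/2)³/6 - (16/3)·(3/2)²/2)/200000 = -1/50000 m
Superposition: y = Σ y_i = -35269/512000000 m ≈ -0.000069 m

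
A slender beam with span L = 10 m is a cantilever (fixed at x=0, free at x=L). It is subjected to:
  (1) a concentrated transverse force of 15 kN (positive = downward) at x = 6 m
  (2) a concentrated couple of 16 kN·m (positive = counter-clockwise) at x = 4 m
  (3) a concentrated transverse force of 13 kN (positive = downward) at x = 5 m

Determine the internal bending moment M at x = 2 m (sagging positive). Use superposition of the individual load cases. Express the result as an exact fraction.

M(2) = -83 kN·m

Load 1 — point force P=15 kN at a=6 m (b=L-a=4):
  M_1 = -P(a-x)  [x≤a] = -15·(6-2) = -60 kN·m
Load 2 — applied couple M₀=16 kN·m at a=4 m (b=L-a=6):
  M_2 = M₀  [x≤a] = 16 = 16 kN·m
Load 3 — point force P=13 kN at a=5 m (b=L-a=5):
  M_3 = -P(a-x)  [x≤a] = -13·(5-2) = -39 kN·m
Superposition: M = Σ M_i = -83 kN·m ≈ -83.000000 kN·m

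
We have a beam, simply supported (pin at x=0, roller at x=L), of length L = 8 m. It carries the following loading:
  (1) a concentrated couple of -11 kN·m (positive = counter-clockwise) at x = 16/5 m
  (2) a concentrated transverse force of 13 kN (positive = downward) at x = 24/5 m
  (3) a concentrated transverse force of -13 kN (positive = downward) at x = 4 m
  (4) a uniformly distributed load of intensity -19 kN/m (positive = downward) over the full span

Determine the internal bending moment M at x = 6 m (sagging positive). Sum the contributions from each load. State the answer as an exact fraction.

Load 1 — applied couple M₀=-11 kN·m at a=16/5 m (b=L-a=24/5):
  M_1 = M₀x/L - M₀  [x>a] = (-11)·6/8 - (-11) = 11/4 kN·m
Load 2 — point force P=13 kN at a=24/5 m (b=L-a=16/5):
  M_2 = Pa(L-x)/L  [x>a] = 13·(24/5)·(8-6)/8 = 78/5 kN·m
Load 3 — point force P=-13 kN at a=4 m (b=L-a=4):
  M_3 = Pa(L-x)/L  [x>a] = (-13)·4·(8-6)/8 = -13 kN·m
Load 4 — uniform load w=-19 kN/m over full span:
  M_4 = wx(L-x)/2 = (-19)·6·(8-6)/2 = -114 kN·m
Superposition: M = Σ M_i = -2173/20 kN·m ≈ -108.650000 kN·m

M(6) = -2173/20 kN·m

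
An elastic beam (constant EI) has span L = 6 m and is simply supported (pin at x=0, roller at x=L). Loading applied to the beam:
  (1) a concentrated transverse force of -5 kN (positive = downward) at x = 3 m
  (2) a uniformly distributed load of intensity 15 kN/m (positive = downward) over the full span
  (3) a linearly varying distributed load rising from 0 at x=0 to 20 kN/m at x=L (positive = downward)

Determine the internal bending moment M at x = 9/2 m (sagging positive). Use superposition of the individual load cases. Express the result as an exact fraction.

M(9/2) = 345/4 kN·m

Load 1 — point force P=-5 kN at a=3 m (b=L-a=3):
  M_1 = Pa(L-x)/L  [x>a] = (-5)·3·(6-(9/2))/6 = -15/4 kN·m
Load 2 — uniform load w=15 kN/m over full span:
  M_2 = wx(L-x)/2 = 15·(9/2)·(6-(9/2))/2 = 405/8 kN·m
Load 3 — triangular load w₀=20 kN/m (0→w₀ over full span):
  M_3 = w₀Lx/6 - w₀x³/(6L) = 20·6·(9/2)/6 - 20·(9/2)³/(6·6) = 315/8 kN·m
Superposition: M = Σ M_i = 345/4 kN·m ≈ 86.250000 kN·m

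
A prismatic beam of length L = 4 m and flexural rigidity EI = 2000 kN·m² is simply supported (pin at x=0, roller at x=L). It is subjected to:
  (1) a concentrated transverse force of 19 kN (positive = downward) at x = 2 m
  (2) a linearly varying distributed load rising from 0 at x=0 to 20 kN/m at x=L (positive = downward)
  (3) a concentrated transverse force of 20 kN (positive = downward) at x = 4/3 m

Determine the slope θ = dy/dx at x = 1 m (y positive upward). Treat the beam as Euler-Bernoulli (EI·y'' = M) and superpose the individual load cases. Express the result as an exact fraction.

Load 1 — point force P=19 kN at a=2 m (b=L-a=2):
  θ_1 = -Pb(L²-b²-3x²)/(6LEI)  [x≤a] = -19·2·(4²-2²-3·1²)/(6·4·2000) = -57/8000 rad
Load 2 — triangular load w₀=20 kN/m (0→w₀ over full span):
  θ_2 = -w₀(7L⁴-30L²x²+15x⁴)/(360LEI) = -20·(7·4⁴-30·4²·1²+15·1⁴)/(360·4·2000) = -1327/144000 rad
Load 3 — point force P=20 kN at a=4/3 m (b=L-a=8/3):
  θ_3 = -Pb(L²-b²-3x²)/(6LEI)  [x≤a] = -20·(8/3)·(4²-(8/3)²-3·1²)/(6·4·2000) = -53/8100 rad
Superposition: θ = Σ θ_i = -29657/1296000 rad ≈ -0.022883 rad

θ(1) = -29657/1296000 rad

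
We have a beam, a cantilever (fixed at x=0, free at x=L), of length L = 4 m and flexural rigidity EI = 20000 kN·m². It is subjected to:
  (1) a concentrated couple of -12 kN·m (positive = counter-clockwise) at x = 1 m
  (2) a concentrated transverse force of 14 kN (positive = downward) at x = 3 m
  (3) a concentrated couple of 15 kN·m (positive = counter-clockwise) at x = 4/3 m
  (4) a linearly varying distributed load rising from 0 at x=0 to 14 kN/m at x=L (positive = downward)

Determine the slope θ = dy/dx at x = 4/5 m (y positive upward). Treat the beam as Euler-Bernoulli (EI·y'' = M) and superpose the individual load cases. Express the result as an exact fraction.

θ(4/5) = -36353/9375000 rad

Load 1 — applied couple M₀=-12 kN·m at a=1 m (b=L-a=3):
  θ_1 = M₀x/EI  [x≤a] = (-12)·(4/5)/20000 = -3/6250 rad
Load 2 — point force P=14 kN at a=3 m (b=L-a=1):
  θ_2 = -Px(2a-x)/(2EI)  [x≤a] = -14·(4/5)·(2·3-(4/5))/(2·20000) = -91/62500 rad
Load 3 — applied couple M₀=15 kN·m at a=4/3 m (b=L-a=8/3):
  θ_3 = M₀x/EI  [x≤a] = 15·(4/5)/20000 = 3/5000 rad
Load 4 — triangular load w₀=14 kN/m (0→w₀ over full span):
  θ_4 = (w₀Lx²/4-w₀L²x/3-w₀x⁴/(24L))/EI = (14·4·(4/5)²/4-14·4²·(4/5)/3-14·(4/5)⁴/(24·4))/20000 = -5957/2343750 rad
Superposition: θ = Σ θ_i = -36353/9375000 rad ≈ -0.003878 rad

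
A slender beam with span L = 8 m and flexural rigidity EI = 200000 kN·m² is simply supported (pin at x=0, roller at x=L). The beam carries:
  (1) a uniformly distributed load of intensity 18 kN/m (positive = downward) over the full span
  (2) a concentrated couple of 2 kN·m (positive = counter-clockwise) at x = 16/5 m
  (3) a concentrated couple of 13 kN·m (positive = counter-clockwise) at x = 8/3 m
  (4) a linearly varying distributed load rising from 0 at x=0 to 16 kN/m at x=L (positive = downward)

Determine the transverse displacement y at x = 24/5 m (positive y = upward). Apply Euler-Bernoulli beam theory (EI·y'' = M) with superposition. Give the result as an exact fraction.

Load 1 — uniform load w=18 kN/m over full span:
  y_1 = -wx(L³-2Lx²+x³)/(24EI) = -18·(24/5)·(8³-2·8·(24/5)²+(24/5)³)/(24·200000) = -8928/1953125 m
Load 2 — applied couple M₀=2 kN·m at a=16/5 m (b=L-a=24/5):
  y_2 = (M₀x³/(6L)-M₀(x-a)²/2+C₁x)/EI  [x>a] with C₁=M₀(3b²-L²)/(6L)=16/75 = (2·(24/5)³/(6·8)-2·((24/5)-(16/5))²/2+(16/75)·(24/5))/200000 = 6/390625 m
Load 3 — applied couple M₀=13 kN·m at a=8/3 m (b=L-a=16/3):
  y_3 = (M₀x³/(6L)-M₀(x-a)²/2+C₁x)/EI  [x>a] with C₁=M₀(3b²-L²)/(6L)=52/9 = (13·(24/5)³/(6·8)-13·((24/5)-(8/3))²/2+(52/9)·(24/5))/200000 = 494/3515625 m
Load 4 — triangular load w₀=16 kN/m (0→w₀ over full span):
  y_4 = -w₀x(7L⁴-10L²x²+3x⁴)/(360LEI) = -16·(24/5)·(7·8⁴-10·8²·(24/5)²+3·(24/5)⁴)/(360·8·200000) = -303104/146484375 m
Superposition: y = Σ y_i = -2849612/439453125 m ≈ -0.006484 m

y(24/5) = -2849612/439453125 m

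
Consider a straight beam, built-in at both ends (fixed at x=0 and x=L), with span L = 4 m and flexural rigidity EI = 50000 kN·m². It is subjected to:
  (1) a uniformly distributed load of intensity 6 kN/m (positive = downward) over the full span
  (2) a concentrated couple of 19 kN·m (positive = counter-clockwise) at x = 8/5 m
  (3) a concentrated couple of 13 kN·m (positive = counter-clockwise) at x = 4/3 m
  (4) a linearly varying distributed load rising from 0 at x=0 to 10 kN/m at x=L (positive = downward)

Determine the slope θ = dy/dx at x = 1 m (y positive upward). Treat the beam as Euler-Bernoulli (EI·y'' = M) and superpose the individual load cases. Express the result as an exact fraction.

θ(1) = -2557/60000000 rad

Load 1 — uniform load w=6 kN/m over full span:
  θ_1 = -wx(L-x)(L-2x)/(12EI) = -6·1·(4-1)·(4-2·1)/(12·50000) = -3/50000 rad
Load 2 — applied couple M₀=19 kN·m at a=8/5 m (b=L-a=12/5):
  θ_2 = (R_Ax²/2 - M_Ax)/EI  [x≤a] with R_A=171/25, M_A=57/25 = ((171/25)·1²/2 - (57/25)·1)/50000 = 57/2500000 rad
Load 3 — applied couple M₀=13 kN·m at a=4/3 m (b=L-a=8/3):
  θ_3 = (R_Ax²/2 - M_Ax)/EI  [x≤a] with R_A=13/3, M_A=0 = ((13/3)·1²/2 - 0·1)/50000 = 13/300000 rad
Load 4 — triangular load w₀=10 kN/m (0→w₀ over full span):
  θ_4 = -w₀(2x(L-x)(L-2x)(x+2L)+x²(L-x)²)/(120LEI) = -10·(2·1·(4-1)·(4-2·1)·(1+2·4)+1²·(4-1)²)/(120·4·50000) = -39/800000 rad
Superposition: θ = Σ θ_i = -2557/60000000 rad ≈ -0.000043 rad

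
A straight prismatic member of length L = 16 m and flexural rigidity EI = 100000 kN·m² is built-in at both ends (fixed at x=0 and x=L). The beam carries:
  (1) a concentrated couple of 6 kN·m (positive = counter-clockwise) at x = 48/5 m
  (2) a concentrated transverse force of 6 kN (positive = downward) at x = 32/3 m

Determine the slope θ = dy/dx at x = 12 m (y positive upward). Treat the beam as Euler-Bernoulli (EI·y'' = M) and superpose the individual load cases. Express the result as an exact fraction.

θ(12) = 427/1875000 rad

Load 1 — applied couple M₀=6 kN·m at a=48/5 m (b=L-a=32/5):
  θ_1 = (R_Ax²/2 - M_Ax - M₀(x-a))/EI  [x>a] with R_A=27/50, M_A=48/25 = ((27/50)·12²/2 - (48/25)·12 - 6·(12-(48/5)))/100000 = 9/625000 rad
Load 2 — point force P=6 kN at a=32/3 m (b=L-a=16/3):
  θ_2 = Pa²(L-x)(2bL-(3b+a)(L-x))/(2L³EI)  [x>a] = 6·(32/3)²·(16-12)·(2·(16/3)·16-(3·(16/3)+(32/3))·(16-12))/(2·16³·100000) = 2/9375 rad
Superposition: θ = Σ θ_i = 427/1875000 rad ≈ 0.000228 rad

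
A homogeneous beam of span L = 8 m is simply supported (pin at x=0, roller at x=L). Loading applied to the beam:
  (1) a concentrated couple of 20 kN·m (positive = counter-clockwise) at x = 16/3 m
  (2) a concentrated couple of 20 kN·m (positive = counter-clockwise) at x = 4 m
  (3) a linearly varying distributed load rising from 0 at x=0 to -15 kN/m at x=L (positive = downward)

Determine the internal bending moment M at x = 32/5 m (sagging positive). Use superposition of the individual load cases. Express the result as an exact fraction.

M(32/5) = -1352/25 kN·m

Load 1 — applied couple M₀=20 kN·m at a=16/3 m (b=L-a=8/3):
  M_1 = M₀x/L - M₀  [x>a] = 20·(32/5)/8 - 20 = -4 kN·m
Load 2 — applied couple M₀=20 kN·m at a=4 m (b=L-a=4):
  M_2 = M₀x/L - M₀  [x>a] = 20·(32/5)/8 - 20 = -4 kN·m
Load 3 — triangular load w₀=-15 kN/m (0→w₀ over full span):
  M_3 = w₀Lx/6 - w₀x³/(6L) = (-15)·8·(32/5)/6 - (-15)·(32/5)³/(6·8) = -1152/25 kN·m
Superposition: M = Σ M_i = -1352/25 kN·m ≈ -54.080000 kN·m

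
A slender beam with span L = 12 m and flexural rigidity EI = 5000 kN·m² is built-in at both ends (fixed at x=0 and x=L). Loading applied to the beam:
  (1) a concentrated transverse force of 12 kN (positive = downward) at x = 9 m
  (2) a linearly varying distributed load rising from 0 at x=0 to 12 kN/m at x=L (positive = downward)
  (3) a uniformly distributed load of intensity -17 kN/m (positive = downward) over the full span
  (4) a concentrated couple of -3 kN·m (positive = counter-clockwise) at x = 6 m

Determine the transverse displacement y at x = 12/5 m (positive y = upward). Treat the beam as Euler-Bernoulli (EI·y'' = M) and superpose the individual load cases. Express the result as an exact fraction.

Load 1 — point force P=12 kN at a=9 m (b=L-a=3):
  y_1 = -Pb²x²(3aL-(3a+b)x)/(6L³EI)  [x≤a] = -12·3²·(12/5)²·(3·9·12-(3·9+3)·(12/5))/(6·12³·5000) = -189/62500 m
Load 2 — triangular load w₀=12 kN/m (0→w₀ over full span):
  y_2 = -w₀x²(L-x)²(x+2L)/(120LEI) = -12·(12/5)²·(12-(12/5))²·((12/5)+2·12)/(120·12·5000) = -228096/9765625 m
Load 3 — uniform load w=-17 kN/m over full span:
  y_3 = -wx²(L-x)²/(24EI) = -(-17)·(12/5)²·(12-(12/5))²/(24·5000) = 29376/390625 m
Load 4 — applied couple M₀=-3 kN·m at a=6 m (b=L-a=6):
  y_4 = (R_Ax³/6 - M_Ax²/2)/EI  [x≤a] with R_A=-3/8, M_A=-3/4 = ((-3/8)·(12/5)³/6 - (-3/4)·(12/5)²/2)/5000 = 81/312500 m
Superposition: y = Σ y_i = 479304/9765625 m ≈ 0.049081 m

y(12/5) = 479304/9765625 m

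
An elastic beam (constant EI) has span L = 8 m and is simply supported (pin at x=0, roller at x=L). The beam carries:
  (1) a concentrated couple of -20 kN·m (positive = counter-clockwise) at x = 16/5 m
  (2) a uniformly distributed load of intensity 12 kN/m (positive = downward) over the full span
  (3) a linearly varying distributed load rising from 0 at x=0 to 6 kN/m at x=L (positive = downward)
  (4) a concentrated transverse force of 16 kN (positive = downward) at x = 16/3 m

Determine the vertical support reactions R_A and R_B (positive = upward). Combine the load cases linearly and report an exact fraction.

Load 1 — applied couple M₀=-20 kN·m at a=16/5 m (b=L-a=24/5):
  R_A = M₀/L = (-20)/8 = -5/2 kN
  R_B = -M₀/L = -(-20)/8 = 5/2 kN
Load 2 — uniform load w=12 kN/m over full span:
  R_A = wL/2 = 12·8/2 = 48 kN
  R_B = wL/2 = 12·8/2 = 48 kN
Load 3 — triangular load w₀=6 kN/m (0→w₀ over full span):
  R_A = w₀L/6 = 6·8/6 = 8 kN
  R_B = w₀L/3 = 6·8/3 = 16 kN
Load 4 — point force P=16 kN at a=16/3 m (b=L-a=8/3):
  R_A = Pb/L = 16·(8/3)/8 = 16/3 kN
  R_B = Pa/L = 16·(16/3)/8 = 32/3 kN
Superposition: R_A = 353/6 kN, R_B = 463/6 kN

R_A = 353/6 kN, R_B = 463/6 kN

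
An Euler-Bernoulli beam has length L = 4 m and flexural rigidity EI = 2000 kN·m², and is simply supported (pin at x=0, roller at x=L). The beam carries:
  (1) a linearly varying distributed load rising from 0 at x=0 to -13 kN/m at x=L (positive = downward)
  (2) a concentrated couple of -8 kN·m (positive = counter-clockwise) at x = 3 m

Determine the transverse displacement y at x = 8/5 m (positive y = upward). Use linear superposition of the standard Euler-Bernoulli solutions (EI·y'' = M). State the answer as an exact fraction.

y(8/5) = 151289/11718750 m

Load 1 — triangular load w₀=-13 kN/m (0→w₀ over full span):
  y_1 = -w₀x(7L⁴-10L²x²+3x⁴)/(360LEI) = -(-13)·(8/5)·(7·4⁴-10·4²·(8/5)²+3·(8/5)⁴)/(360·4·2000) = 59332/5859375 m
Load 2 — applied couple M₀=-8 kN·m at a=3 m (b=L-a=1):
  y_2 = (M₀x³/(6L)+C₁x)/EI  [x≤a] with C₁=M₀(3b²-L²)/(6L)=13/3 = ((-8)·(8/5)³/(6·4)+(13/3)·(8/5))/2000 = 87/31250 m
Superposition: y = Σ y_i = 151289/11718750 m ≈ 0.012910 m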